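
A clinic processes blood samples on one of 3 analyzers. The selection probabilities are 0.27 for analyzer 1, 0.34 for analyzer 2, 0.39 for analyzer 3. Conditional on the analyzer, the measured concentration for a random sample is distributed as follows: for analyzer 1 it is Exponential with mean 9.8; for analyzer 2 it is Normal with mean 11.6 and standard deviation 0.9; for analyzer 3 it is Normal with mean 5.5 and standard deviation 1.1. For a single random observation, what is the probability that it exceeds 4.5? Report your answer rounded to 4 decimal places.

0.8297

Conditional on each analyzer, P(X > 4.5): 1: 0.631799; 2: 1; 3: 0.818349.
By total probability, P(X > 4.5) = 0.27·0.631799 + 0.34·1 + 0.39·0.818349 = 0.829742.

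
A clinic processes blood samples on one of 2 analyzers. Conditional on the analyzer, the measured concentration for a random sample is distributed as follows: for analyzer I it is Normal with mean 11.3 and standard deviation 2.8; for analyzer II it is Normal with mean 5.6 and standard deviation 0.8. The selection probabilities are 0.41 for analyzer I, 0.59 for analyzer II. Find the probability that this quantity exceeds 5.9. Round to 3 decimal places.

Conditional on each analyzer, P(X > 5.9): I: 0.973108; II: 0.35383.
By total probability, P(X > 5.9) = 0.41·0.973108 + 0.59·0.35383 = 0.607734.

0.608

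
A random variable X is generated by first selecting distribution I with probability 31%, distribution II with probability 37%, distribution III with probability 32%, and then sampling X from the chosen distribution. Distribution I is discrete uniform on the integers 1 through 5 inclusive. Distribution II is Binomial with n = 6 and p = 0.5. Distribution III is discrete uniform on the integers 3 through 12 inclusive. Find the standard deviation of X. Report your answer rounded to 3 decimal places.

Per component, I: μ=3, E[X²]=11; II: μ=3, E[X²]=10.5; III: μ=7.5, E[X²]=64.5.
E[X] = 0.31·3 + 0.37·3 + 0.32·7.5 = 4.44.
E[X²] = 0.31·11 + 0.37·10.5 + 0.32·64.5 = 27.935.
Var(X) = E[X²] − (E[X])² = 27.935 − 19.7136 = 8.2214.
SD(X) = √8.2214 = 2.8673.

2.867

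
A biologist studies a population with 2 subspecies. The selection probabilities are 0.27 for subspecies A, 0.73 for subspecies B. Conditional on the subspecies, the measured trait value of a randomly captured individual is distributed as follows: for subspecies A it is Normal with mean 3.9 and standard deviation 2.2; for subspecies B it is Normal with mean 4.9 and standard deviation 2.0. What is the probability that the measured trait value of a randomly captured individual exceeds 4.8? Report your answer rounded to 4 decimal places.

Conditional on each subspecies, P(X > 4.8): A: 0.341236; B: 0.519939.
By total probability, P(X > 4.8) = 0.27·0.341236 + 0.73·0.519939 = 0.471689.

0.4717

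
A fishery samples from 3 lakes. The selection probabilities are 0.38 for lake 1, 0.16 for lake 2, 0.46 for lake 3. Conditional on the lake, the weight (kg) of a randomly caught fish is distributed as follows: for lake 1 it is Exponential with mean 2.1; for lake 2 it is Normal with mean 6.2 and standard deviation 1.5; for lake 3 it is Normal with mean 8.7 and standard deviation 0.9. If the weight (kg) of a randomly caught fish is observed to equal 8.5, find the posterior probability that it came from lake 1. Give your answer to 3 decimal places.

0.015

Likelihoods f(8.5 | ·): 1: 0.00831615; 2: 0.0820883; 3: 0.432458.
Posterior ∝ prior × likelihood. Numerator for 1: 0.38·0.00831615 = 0.00316014.
Normalizing constant: 0.38·0.00831615 + 0.16·0.0820883 + 0.46·0.432458 = 0.215225.
P(1 | observation) = 0.00316014 / 0.215225 = 0.0146829.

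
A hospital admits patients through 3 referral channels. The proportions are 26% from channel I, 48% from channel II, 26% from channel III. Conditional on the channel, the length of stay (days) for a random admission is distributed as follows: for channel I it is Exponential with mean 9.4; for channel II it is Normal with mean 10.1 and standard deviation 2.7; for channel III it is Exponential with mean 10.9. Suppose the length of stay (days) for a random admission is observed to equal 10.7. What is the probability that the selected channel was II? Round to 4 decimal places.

Likelihoods f(10.7 | ·): I: 0.0340813; II: 0.144153; III: 0.0343754.
Posterior ∝ prior × likelihood. Numerator for II: 0.48·0.144153 = 0.0691933.
Normalizing constant: 0.26·0.0340813 + 0.48·0.144153 + 0.26·0.0343754 = 0.0869921.
P(II | observation) = 0.0691933 / 0.0869921 = 0.795398.

0.7954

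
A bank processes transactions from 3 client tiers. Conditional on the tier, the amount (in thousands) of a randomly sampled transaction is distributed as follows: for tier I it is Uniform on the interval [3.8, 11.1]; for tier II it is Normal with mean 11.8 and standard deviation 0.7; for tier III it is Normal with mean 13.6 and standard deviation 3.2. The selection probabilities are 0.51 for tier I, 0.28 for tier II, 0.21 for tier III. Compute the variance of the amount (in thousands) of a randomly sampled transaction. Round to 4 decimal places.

11.4959

Per component, I: μ=7.45, E[X²]=59.9433; II: μ=11.8, E[X²]=139.73; III: μ=13.6, E[X²]=195.2.
E[X] = 0.51·7.45 + 0.28·11.8 + 0.21·13.6 = 9.9595.
E[X²] = 0.51·59.9433 + 0.28·139.73 + 0.21·195.2 = 110.688.
Var(X) = E[X²] − (E[X])² = 110.688 − 99.1916 = 11.4959.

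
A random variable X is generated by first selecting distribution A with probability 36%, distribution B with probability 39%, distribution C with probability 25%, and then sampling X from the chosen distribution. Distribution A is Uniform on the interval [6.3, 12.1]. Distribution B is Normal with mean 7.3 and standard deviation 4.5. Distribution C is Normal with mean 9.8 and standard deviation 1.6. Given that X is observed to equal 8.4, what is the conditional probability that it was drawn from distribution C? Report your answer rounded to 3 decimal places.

0.308

Likelihoods f(8.4 | ·): A: 0.172414; B: 0.0860443; C: 0.170034.
Posterior ∝ prior × likelihood. Numerator for C: 0.25·0.170034 = 0.0425086.
Normalizing constant: 0.36·0.172414 + 0.39·0.0860443 + 0.25·0.170034 = 0.138135.
P(C | observation) = 0.0425086 / 0.138135 = 0.307733.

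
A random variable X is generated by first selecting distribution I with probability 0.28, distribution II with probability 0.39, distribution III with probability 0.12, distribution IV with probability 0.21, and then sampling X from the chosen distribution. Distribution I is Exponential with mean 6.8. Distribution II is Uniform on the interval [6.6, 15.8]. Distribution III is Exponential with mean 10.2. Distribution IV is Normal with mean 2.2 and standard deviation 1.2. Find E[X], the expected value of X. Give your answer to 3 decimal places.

7.958

Component means — I: 6.8; II: 11.2; III: 10.2; IV: 2.2.
E[X] = 0.28·6.8 + 0.39·11.2 + 0.12·10.2 + 0.21·2.2 = 7.958.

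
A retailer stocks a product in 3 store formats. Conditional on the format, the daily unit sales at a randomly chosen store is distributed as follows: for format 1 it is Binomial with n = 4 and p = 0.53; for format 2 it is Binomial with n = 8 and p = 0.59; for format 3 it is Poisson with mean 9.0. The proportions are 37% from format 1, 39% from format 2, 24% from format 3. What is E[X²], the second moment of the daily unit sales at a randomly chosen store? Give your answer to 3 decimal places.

33.075

For each component E[X²] = Var + (mean)², giving 1: 5.4908; 2: 24.2136; 3: 90.
Overall E[X²] = 0.37·5.4908 + 0.39·24.2136 + 0.24·90 = 33.0749.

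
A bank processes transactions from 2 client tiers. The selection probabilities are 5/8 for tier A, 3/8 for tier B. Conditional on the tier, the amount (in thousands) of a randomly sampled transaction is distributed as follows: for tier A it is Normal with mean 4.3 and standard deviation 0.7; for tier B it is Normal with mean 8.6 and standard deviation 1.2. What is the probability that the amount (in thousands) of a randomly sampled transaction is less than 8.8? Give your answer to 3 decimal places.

Conditional on each tier, P(X < 8.8): A: 1; B: 0.566184.
By total probability, P(X < 8.8) = 0.625·1 + 0.375·0.566184 = 0.837319.

0.837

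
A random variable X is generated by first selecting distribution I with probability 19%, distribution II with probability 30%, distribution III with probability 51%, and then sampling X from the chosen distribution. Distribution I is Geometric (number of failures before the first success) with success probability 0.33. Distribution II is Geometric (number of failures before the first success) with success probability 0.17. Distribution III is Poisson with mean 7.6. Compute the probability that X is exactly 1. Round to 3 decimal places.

0.086

Conditional on each component, P(X = 1): I: 0.2211; II: 0.1411; III: 0.00380343.
By total probability, P(X = 1) = 0.19·0.2211 + 0.3·0.1411 + 0.51·0.00380343 = 0.0862787.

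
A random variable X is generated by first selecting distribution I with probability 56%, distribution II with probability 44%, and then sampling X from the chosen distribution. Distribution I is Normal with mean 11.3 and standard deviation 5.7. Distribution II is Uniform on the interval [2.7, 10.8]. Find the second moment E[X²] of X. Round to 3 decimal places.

112.154

For each component E[X²] = Var + (mean)², giving I: 160.18; II: 51.03.
Overall E[X²] = 0.56·160.18 + 0.44·51.03 = 112.154.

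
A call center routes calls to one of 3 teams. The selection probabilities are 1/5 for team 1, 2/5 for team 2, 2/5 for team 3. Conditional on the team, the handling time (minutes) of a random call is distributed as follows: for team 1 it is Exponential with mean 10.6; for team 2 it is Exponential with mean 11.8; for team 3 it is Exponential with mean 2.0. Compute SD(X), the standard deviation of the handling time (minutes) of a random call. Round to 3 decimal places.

Per component, 1: μ=10.6, E[X²]=224.72; 2: μ=11.8, E[X²]=278.48; 3: μ=2, E[X²]=8.
E[X] = 0.2·10.6 + 0.4·11.8 + 0.4·2 = 7.64.
E[X²] = 0.2·224.72 + 0.4·278.48 + 0.4·8 = 159.536.
Var(X) = E[X²] − (E[X])² = 159.536 − 58.3696 = 101.166.
SD(X) = √101.166 = 10.0582.

10.058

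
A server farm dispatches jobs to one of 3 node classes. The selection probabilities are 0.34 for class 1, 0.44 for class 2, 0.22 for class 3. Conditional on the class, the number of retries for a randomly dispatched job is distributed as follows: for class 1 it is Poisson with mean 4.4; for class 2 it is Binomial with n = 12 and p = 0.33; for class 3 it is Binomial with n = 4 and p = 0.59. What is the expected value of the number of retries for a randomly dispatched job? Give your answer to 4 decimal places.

Component means — 1: 4.4; 2: 3.96; 3: 2.36.
E[X] = 0.34·4.4 + 0.44·3.96 + 0.22·2.36 = 3.7576.

3.7576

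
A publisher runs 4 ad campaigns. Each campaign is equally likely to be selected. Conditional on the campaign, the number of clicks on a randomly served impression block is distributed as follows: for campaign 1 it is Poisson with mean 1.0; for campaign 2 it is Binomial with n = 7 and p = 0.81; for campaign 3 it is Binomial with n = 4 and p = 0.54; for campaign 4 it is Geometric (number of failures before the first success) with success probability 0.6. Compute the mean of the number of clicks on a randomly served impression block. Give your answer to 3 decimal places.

2.374

Component means — 1: 1; 2: 5.67; 3: 2.16; 4: 0.666667.
E[X] = 0.25·1 + 0.25·5.67 + 0.25·2.16 + 0.25·0.666667 = 2.37417.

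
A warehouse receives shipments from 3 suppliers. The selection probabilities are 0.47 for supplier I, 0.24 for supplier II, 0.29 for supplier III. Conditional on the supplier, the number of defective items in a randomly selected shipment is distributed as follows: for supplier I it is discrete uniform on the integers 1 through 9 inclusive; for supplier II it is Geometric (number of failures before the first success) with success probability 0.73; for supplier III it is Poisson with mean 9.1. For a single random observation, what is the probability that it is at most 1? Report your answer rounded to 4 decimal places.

Conditional on each supplier, P(X ≤ 1): I: 0.111111; II: 0.9271; III: 0.00112782.
By total probability, P(X ≤ 1) = 0.47·0.111111 + 0.24·0.9271 + 0.29·0.00112782 = 0.275053.

0.2751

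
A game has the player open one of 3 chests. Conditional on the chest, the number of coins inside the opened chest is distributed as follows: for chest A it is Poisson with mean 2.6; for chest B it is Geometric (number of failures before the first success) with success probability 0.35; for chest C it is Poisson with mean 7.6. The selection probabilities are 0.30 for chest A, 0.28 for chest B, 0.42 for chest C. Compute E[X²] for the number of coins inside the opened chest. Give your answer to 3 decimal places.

32.711

For each component E[X²] = Var + (mean)², giving A: 9.36; B: 8.7551; C: 65.36.
Overall E[X²] = 0.3·9.36 + 0.28·8.7551 + 0.42·65.36 = 32.7106.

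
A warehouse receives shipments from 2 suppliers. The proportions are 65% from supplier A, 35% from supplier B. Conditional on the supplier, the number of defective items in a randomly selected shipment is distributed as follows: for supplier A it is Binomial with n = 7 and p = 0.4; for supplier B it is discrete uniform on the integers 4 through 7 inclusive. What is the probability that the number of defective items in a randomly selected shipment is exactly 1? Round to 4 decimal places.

Conditional on each supplier, P(X = 1): A: 0.130637; B: 0.
By total probability, P(X = 1) = 0.65·0.130637 + 0.35·0 = 0.0849139.

0.0849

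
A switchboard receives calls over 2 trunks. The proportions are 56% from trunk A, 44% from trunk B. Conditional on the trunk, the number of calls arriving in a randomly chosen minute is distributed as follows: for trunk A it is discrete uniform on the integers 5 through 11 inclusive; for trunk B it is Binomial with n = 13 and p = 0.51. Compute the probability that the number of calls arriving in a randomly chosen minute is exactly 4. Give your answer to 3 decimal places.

Conditional on each trunk, P(X = 4): A: 0; B: 0.0787683.
By total probability, P(X = 4) = 0.56·0 + 0.44·0.0787683 = 0.0346581.

0.035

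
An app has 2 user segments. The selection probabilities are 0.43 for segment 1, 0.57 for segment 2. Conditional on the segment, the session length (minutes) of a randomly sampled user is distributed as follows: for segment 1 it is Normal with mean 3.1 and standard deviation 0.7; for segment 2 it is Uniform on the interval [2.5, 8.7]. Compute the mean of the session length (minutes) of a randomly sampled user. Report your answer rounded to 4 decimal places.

Component means — 1: 3.1; 2: 5.6.
E[X] = 0.43·3.1 + 0.57·5.6 = 4.525.

4.5250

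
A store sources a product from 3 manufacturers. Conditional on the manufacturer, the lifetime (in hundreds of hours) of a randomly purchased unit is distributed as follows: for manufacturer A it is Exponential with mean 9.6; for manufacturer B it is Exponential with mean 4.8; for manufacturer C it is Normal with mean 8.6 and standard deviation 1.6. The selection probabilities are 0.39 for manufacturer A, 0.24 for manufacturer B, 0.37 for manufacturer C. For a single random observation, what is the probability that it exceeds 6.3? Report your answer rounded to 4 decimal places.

Conditional on each manufacturer, P(X > 6.3): A: 0.518793; B: 0.269146; C: 0.924712.
By total probability, P(X > 6.3) = 0.39·0.518793 + 0.24·0.269146 + 0.37·0.924712 = 0.609068.

0.6091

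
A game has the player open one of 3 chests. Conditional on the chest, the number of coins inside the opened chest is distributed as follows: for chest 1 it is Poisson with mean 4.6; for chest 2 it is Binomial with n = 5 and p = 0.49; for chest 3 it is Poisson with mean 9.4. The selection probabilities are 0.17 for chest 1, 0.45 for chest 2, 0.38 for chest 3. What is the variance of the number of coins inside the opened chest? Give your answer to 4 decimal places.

15.0180

Per component, 1: μ=4.6, E[X²]=25.76; 2: μ=2.45, E[X²]=7.252; 3: μ=9.4, E[X²]=97.76.
E[X] = 0.17·4.6 + 0.45·2.45 + 0.38·9.4 = 5.4565.
E[X²] = 0.17·25.76 + 0.45·7.252 + 0.38·97.76 = 44.7914.
Var(X) = E[X²] − (E[X])² = 44.7914 − 29.7734 = 15.018.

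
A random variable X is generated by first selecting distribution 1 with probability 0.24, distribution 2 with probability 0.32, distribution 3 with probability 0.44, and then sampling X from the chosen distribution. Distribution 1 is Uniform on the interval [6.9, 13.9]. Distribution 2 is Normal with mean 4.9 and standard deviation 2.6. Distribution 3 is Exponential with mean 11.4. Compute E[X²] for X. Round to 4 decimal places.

For each component E[X²] = Var + (mean)², giving 1: 112.243; 2: 30.77; 3: 259.92.
Overall E[X²] = 0.24·112.243 + 0.32·30.77 + 0.44·259.92 = 151.15.

151.1496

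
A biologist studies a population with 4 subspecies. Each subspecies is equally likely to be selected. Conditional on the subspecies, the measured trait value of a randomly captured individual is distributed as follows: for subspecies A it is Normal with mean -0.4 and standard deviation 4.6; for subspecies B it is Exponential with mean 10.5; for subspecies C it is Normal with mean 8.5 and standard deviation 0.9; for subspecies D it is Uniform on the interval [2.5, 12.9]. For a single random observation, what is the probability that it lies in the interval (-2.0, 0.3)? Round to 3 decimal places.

Conditional on each subspecies, P(-2.0 < X < 0.3): A: 0.19649; B: 0.0281671; C: 0; D: 0.
By total probability, P(-2.0 < X < 0.3) = 0.25·0.19649 + 0.25·0.0281671 + 0.25·0 + 0.25·0 = 0.0561642.

0.056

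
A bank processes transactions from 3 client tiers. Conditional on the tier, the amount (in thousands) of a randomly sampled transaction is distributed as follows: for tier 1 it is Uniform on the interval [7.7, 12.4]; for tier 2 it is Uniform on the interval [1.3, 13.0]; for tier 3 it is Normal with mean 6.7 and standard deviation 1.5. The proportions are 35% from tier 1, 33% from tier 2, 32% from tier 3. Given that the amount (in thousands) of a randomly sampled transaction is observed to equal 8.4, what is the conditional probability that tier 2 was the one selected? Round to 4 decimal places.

Likelihoods f(8.4 | ·): 1: 0.212766; 2: 0.0854701; 3: 0.139928.
Posterior ∝ prior × likelihood. Numerator for 2: 0.33·0.0854701 = 0.0282051.
Normalizing constant: 0.35·0.212766 + 0.33·0.0854701 + 0.32·0.139928 = 0.14745.
P(2 | observation) = 0.0282051 / 0.14745 = 0.191286.

0.1913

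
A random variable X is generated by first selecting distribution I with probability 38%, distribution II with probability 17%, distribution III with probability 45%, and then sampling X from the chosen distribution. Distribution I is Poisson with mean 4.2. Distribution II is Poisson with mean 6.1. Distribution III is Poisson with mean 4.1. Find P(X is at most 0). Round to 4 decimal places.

Conditional on each component, P(X ≤ 0): I: 0.0149956; II: 0.00224287; III: 0.0165727.
By total probability, P(X ≤ 0) = 0.38·0.0149956 + 0.17·0.00224287 + 0.45·0.0165727 = 0.0135373.

0.0135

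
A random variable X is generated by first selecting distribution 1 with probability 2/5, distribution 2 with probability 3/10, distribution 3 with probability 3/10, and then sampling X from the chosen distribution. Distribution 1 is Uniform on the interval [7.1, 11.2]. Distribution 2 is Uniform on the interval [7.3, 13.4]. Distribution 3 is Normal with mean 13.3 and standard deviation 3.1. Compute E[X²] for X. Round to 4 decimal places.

123.0663

For each component E[X²] = Var + (mean)², giving 1: 85.1233; 2: 110.223; 3: 186.5.
Overall E[X²] = 0.4·85.1233 + 0.3·110.223 + 0.3·186.5 = 123.066.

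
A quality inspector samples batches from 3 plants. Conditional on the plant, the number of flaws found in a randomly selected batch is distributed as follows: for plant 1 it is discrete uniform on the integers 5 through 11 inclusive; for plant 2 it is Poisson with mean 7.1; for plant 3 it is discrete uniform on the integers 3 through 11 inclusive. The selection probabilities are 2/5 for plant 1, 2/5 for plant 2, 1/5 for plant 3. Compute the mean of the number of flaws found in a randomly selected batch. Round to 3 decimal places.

7.440

Component means — 1: 8; 2: 7.1; 3: 7.
E[X] = 0.4·8 + 0.4·7.1 + 0.2·7 = 7.44.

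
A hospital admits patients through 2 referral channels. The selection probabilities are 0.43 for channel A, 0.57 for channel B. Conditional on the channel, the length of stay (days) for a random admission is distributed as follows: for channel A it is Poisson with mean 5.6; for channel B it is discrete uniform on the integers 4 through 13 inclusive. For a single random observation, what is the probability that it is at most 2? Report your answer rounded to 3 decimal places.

Conditional on each channel, P(X ≤ 2): A: 0.0823884; B: 0.
By total probability, P(X ≤ 2) = 0.43·0.0823884 + 0.57·0 = 0.035427.

0.035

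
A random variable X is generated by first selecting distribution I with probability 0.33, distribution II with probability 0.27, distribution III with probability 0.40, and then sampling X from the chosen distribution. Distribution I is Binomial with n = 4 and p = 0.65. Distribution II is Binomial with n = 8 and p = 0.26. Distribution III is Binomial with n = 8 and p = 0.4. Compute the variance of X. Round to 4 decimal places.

Per component, I: μ=2.6, E[X²]=7.67; II: μ=2.08, E[X²]=5.8656; III: μ=3.2, E[X²]=12.16.
E[X] = 0.33·2.6 + 0.27·2.08 + 0.4·3.2 = 2.6996.
E[X²] = 0.33·7.67 + 0.27·5.8656 + 0.4·12.16 = 8.97881.
Var(X) = E[X²] − (E[X])² = 8.97881 − 7.28784 = 1.69097.

1.6910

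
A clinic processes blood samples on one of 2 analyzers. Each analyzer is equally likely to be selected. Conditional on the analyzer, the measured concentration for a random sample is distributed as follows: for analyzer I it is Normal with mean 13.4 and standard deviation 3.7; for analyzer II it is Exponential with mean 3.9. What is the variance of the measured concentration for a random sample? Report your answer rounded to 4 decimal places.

37.0125

Per component, I: μ=13.4, E[X²]=193.25; II: μ=3.9, E[X²]=30.42.
E[X] = 0.5·13.4 + 0.5·3.9 = 8.65.
E[X²] = 0.5·193.25 + 0.5·30.42 = 111.835.
Var(X) = E[X²] − (E[X])² = 111.835 − 74.8225 = 37.0125.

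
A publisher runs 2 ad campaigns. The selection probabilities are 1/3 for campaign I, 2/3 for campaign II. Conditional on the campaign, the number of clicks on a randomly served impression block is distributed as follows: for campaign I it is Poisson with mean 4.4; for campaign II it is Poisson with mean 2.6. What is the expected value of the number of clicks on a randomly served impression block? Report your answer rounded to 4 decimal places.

Component means — I: 4.4; II: 2.6.
E[X] = 0.333333·4.4 + 0.666667·2.6 = 3.2.

3.2000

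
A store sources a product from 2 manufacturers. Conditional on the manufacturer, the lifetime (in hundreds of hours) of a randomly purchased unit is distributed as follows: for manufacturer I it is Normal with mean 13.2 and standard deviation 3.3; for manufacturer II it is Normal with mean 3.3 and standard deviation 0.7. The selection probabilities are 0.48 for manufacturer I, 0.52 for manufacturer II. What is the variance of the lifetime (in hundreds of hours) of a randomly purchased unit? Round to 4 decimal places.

29.9453

Per component, I: μ=13.2, E[X²]=185.13; II: μ=3.3, E[X²]=11.38.
E[X] = 0.48·13.2 + 0.52·3.3 = 8.052.
E[X²] = 0.48·185.13 + 0.52·11.38 = 94.78.
Var(X) = E[X²] − (E[X])² = 94.78 − 64.8347 = 29.9453.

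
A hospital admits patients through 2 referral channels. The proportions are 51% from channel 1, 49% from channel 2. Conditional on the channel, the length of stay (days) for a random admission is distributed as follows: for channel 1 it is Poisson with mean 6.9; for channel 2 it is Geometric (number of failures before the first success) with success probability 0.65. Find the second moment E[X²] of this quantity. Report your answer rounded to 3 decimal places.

28.348

For each component E[X²] = Var + (mean)², giving 1: 54.51; 2: 1.11834.
Overall E[X²] = 0.51·54.51 + 0.49·1.11834 = 28.3481.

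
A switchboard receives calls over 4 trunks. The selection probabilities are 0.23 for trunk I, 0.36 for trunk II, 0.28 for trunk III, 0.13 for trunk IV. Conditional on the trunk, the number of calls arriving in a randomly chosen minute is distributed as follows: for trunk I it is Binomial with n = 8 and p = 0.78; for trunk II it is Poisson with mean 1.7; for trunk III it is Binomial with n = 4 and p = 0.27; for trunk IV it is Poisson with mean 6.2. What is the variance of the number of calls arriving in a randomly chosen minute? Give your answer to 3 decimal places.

7.317

Per component, I: μ=6.24, E[X²]=40.3104; II: μ=1.7, E[X²]=4.59; III: μ=1.08, E[X²]=1.9548; IV: μ=6.2, E[X²]=44.64.
E[X] = 0.23·6.24 + 0.36·1.7 + 0.28·1.08 + 0.13·6.2 = 3.1556.
E[X²] = 0.23·40.3104 + 0.36·4.59 + 0.28·1.9548 + 0.13·44.64 = 17.2743.
Var(X) = E[X²] − (E[X])² = 17.2743 − 9.95781 = 7.31652.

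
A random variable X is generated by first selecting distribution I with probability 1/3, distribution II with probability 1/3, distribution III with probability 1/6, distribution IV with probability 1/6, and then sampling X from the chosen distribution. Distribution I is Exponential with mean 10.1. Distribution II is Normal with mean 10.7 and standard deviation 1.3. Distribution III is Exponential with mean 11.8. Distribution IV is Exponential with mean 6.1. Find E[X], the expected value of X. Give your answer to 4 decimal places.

9.9167

Component means — I: 10.1; II: 10.7; III: 11.8; IV: 6.1.
E[X] = 0.333333·10.1 + 0.333333·10.7 + 0.166667·11.8 + 0.166667·6.1 = 9.91667.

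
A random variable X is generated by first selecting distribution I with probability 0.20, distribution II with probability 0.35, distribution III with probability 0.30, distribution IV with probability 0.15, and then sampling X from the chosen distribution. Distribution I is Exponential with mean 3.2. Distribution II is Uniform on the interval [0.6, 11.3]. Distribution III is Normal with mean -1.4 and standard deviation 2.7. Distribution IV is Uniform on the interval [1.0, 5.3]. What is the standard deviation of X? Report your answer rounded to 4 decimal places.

Per component, I: μ=3.2, E[X²]=20.48; II: μ=5.95, E[X²]=44.9433; III: μ=-1.4, E[X²]=9.25; IV: μ=3.15, E[X²]=11.4633.
E[X] = 0.2·3.2 + 0.35·5.95 + 0.3·-1.4 + 0.15·3.15 = 2.775.
E[X²] = 0.2·20.48 + 0.35·44.9433 + 0.3·9.25 + 0.15·11.4633 = 24.3207.
Var(X) = E[X²] − (E[X])² = 24.3207 − 7.70063 = 16.62.
SD(X) = √16.62 = 4.07677.

4.0768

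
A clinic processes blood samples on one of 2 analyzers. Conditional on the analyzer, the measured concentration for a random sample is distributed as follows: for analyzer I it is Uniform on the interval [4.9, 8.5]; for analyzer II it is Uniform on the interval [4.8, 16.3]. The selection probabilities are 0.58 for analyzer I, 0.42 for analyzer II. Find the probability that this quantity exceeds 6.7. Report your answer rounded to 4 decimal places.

Conditional on each analyzer, P(X > 6.7): I: 0.5; II: 0.834783.
By total probability, P(X > 6.7) = 0.58·0.5 + 0.42·0.834783 = 0.640609.

0.6406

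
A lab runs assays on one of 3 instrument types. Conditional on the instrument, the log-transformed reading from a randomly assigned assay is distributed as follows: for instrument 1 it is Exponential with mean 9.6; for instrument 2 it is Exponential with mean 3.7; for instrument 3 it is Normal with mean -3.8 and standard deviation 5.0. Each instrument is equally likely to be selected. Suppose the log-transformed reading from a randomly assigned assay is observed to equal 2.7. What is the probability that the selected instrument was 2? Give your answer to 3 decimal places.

0.536

Likelihoods f(2.7 | ·): 1: 0.0786291; 2: 0.130281; 3: 0.0342737.
Posterior ∝ prior × likelihood. Numerator for 2: 0.333333·0.130281 = 0.043427.
Normalizing constant: 0.333333·0.0786291 + 0.333333·0.130281 + 0.333333·0.0342737 = 0.0810612.
P(2 | observation) = 0.043427 / 0.0810612 = 0.53573.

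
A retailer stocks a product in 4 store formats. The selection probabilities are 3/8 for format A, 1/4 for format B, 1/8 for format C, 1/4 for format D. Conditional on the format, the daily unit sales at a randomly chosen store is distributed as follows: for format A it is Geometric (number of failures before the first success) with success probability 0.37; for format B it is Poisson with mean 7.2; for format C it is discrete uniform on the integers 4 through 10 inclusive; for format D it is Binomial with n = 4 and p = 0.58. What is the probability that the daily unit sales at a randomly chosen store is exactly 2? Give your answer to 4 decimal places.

Conditional on each format, P(X = 2): A: 0.146853; B: 0.0193515; C: 0; D: 0.356046.
By total probability, P(X = 2) = 0.375·0.146853 + 0.25·0.0193515 + 0.125·0 + 0.25·0.356046 = 0.148919.

0.1489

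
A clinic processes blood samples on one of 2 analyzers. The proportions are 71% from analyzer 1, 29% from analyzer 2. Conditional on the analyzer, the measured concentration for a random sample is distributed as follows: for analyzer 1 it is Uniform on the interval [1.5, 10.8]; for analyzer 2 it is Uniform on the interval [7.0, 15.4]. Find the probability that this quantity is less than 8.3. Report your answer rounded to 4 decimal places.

Conditional on each analyzer, P(X < 8.3): 1: 0.731183; 2: 0.154762.
By total probability, P(X < 8.3) = 0.71·0.731183 + 0.29·0.154762 = 0.564021.

0.5640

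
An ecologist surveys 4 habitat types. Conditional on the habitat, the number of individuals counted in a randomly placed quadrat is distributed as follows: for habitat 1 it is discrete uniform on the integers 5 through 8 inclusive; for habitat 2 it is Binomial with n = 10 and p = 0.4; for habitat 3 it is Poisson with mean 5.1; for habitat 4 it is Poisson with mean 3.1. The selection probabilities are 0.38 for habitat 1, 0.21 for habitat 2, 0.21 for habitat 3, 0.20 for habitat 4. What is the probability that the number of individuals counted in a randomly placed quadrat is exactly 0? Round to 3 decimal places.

0.012

Conditional on each habitat, P(X = 0): 1: 0; 2: 0.00604662; 3: 0.00609675; 4: 0.0450492.
By total probability, P(X = 0) = 0.38·0 + 0.21·0.00604662 + 0.21·0.00609675 + 0.2·0.0450492 = 0.0115599.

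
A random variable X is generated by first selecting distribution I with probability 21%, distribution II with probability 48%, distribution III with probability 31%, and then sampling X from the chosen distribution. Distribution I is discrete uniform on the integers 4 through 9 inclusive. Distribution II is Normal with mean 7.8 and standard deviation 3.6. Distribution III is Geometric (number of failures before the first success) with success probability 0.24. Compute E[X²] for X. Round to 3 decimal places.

52.108

For each component E[X²] = Var + (mean)², giving I: 45.1667; II: 73.8; III: 23.2222.
Overall E[X²] = 0.21·45.1667 + 0.48·73.8 + 0.31·23.2222 = 52.1079.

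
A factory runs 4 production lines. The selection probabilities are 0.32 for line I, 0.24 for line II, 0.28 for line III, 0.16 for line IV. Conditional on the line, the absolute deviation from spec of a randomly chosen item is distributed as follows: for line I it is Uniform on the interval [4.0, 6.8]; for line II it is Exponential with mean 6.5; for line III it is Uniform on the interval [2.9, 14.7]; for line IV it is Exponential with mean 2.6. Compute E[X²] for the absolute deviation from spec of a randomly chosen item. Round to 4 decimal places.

For each component E[X²] = Var + (mean)², giving I: 29.8133; II: 84.5; III: 89.0433; IV: 13.52.
Overall E[X²] = 0.32·29.8133 + 0.24·84.5 + 0.28·89.0433 + 0.16·13.52 = 56.9156.

56.9156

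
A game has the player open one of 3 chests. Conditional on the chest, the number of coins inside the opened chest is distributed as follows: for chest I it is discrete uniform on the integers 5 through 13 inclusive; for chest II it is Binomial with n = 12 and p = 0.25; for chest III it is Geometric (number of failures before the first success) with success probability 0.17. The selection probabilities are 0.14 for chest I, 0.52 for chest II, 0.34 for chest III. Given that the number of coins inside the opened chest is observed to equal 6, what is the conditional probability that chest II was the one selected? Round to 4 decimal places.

0.3773

Likelihoods P(X=6 | ·): I: 0.111111; II: 0.0401495; III: 0.0555799.
Posterior ∝ prior × likelihood. Numerator for II: 0.52·0.0401495 = 0.0208777.
Normalizing constant: 0.14·0.111111 + 0.52·0.0401495 + 0.34·0.0555799 = 0.0553304.
P(II | observation) = 0.0208777 / 0.0553304 = 0.377328.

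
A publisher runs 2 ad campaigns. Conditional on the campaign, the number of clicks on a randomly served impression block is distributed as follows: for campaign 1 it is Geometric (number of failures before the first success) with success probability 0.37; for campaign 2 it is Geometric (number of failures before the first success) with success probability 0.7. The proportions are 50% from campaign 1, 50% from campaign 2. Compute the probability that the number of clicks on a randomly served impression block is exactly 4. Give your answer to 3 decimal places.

0.032

Conditional on each campaign, P(X = 4): 1: 0.058286; 2: 0.00567.
By total probability, P(X = 4) = 0.5·0.058286 + 0.5·0.00567 = 0.031978.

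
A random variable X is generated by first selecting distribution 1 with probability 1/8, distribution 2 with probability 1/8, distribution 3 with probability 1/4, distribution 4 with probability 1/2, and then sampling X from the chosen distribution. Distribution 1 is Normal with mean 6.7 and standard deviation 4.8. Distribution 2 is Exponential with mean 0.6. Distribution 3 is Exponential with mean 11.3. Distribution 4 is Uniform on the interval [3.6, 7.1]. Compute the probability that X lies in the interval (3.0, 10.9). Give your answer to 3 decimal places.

0.671

Conditional on each component, P(3.0 < X < 10.9): 1: 0.58881; 2: 0.00673793; 3: 0.385698; 4: 1.
By total probability, P(3.0 < X < 10.9) = 0.125·0.58881 + 0.125·0.00673793 + 0.25·0.385698 + 0.5·1 = 0.670868.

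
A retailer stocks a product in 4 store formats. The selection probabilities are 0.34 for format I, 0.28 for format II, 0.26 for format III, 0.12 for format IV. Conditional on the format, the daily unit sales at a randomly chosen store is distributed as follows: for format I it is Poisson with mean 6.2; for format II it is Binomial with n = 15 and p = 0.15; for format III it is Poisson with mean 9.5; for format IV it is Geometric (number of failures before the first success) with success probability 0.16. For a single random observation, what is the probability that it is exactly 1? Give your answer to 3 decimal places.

0.085

Conditional on each format, P(X = 1): I: 0.0125825; II: 0.231232; III: 0.000711092; IV: 0.1344.
By total probability, P(X = 1) = 0.34·0.0125825 + 0.28·0.231232 + 0.26·0.000711092 + 0.12·0.1344 = 0.0853358.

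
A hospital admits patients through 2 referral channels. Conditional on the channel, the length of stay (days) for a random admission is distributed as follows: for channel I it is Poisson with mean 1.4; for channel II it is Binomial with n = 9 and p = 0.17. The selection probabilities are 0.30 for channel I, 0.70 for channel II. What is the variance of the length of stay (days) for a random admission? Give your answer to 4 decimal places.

1.3125

Per component, I: μ=1.4, E[X²]=3.36; II: μ=1.53, E[X²]=3.6108.
E[X] = 0.3·1.4 + 0.7·1.53 = 1.491.
E[X²] = 0.3·3.36 + 0.7·3.6108 = 3.53556.
Var(X) = E[X²] − (E[X])² = 3.53556 − 2.22308 = 1.31248.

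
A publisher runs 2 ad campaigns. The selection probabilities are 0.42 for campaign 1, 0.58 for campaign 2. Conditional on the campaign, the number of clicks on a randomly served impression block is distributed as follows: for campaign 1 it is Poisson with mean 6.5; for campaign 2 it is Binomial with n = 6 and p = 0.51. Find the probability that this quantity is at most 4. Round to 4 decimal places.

Conditional on each campaign, P(X ≤ 4): 1: 0.223672; 2: 0.880966.
By total probability, P(X ≤ 4) = 0.42·0.223672 + 0.58·0.880966 = 0.604903.

0.6049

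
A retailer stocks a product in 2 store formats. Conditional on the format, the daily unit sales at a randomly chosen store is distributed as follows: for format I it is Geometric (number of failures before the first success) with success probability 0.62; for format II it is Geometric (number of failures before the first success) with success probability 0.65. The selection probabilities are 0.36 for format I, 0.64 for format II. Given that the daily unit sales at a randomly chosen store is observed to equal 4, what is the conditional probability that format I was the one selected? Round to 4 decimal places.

0.4271

Likelihoods P(X=4 | ·): I: 0.0129278; II: 0.00975406.
Posterior ∝ prior × likelihood. Numerator for I: 0.36·0.0129278 = 0.00465402.
Normalizing constant: 0.36·0.0129278 + 0.64·0.00975406 = 0.0108966.
P(I | observation) = 0.00465402 / 0.0108966 = 0.427107.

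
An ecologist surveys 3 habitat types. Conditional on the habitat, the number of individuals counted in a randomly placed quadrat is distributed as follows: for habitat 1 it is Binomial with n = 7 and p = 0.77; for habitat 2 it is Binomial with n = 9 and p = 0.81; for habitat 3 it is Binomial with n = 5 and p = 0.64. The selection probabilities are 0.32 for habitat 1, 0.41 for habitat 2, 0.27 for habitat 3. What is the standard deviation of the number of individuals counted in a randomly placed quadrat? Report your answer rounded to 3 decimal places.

2.004

Per component, 1: μ=5.39, E[X²]=30.2918; 2: μ=7.29, E[X²]=54.5292; 3: μ=3.2, E[X²]=11.392.
E[X] = 0.32·5.39 + 0.41·7.29 + 0.27·3.2 = 5.5777.
E[X²] = 0.32·30.2918 + 0.41·54.5292 + 0.27·11.392 = 35.1262.
Var(X) = E[X²] − (E[X])² = 35.1262 − 31.1107 = 4.01545.
SD(X) = √4.01545 = 2.00386.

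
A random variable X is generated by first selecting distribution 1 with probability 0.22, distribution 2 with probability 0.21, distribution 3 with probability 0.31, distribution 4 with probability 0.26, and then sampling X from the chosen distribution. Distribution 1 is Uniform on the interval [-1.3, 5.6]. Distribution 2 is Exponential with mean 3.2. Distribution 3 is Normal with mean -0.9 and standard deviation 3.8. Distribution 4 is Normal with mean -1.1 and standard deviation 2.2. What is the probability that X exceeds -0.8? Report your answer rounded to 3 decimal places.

Conditional on each component, P(X > -0.8): 1: 0.927536; 2: 1; 3: 0.489503; 4: 0.445767.
By total probability, P(X > -0.8) = 0.22·0.927536 + 0.21·1 + 0.31·0.489503 + 0.26·0.445767 = 0.681703.

0.682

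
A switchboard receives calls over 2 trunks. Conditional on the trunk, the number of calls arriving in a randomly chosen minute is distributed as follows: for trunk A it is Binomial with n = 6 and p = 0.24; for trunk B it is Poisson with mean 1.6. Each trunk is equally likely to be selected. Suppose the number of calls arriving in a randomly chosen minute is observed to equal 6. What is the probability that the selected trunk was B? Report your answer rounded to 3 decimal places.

Likelihoods P(X=6 | ·): A: 0.000191103; B: 0.00470453.
Posterior ∝ prior × likelihood. Numerator for B: 0.5·0.00470453 = 0.00235226.
Normalizing constant: 0.5·0.000191103 + 0.5·0.00470453 = 0.00244782.
P(B | observation) = 0.00235226 / 0.00244782 = 0.960965.

0.961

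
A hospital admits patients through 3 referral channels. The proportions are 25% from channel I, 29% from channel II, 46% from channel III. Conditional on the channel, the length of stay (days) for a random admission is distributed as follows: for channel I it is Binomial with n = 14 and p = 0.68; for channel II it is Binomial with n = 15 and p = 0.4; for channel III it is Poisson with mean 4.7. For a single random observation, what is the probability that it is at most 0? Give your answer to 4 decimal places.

0.0043

Conditional on each channel, P(X ≤ 0): I: 1.18059e-07; II: 0.000470185; III: 0.00909528.
By total probability, P(X ≤ 0) = 0.25·1.18059e-07 + 0.29·0.000470185 + 0.46·0.00909528 = 0.00432021.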